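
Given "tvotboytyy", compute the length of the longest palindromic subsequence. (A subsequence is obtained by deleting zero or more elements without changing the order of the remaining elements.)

One longest palindromic subsequence is tobot (positions 1,3,5,6,8); it reads the same forward and backward, and the interval DP gives dp[1][10] = 5.

5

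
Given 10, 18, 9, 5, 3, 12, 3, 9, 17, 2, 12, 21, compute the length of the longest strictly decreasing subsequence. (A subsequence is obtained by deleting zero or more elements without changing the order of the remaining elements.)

Scanning left to right, the best length ending at each element is: 10→1, 18→1, 9→2, 5→3, 3→4, 12→2, 3→4, 9→3, 17→2, 2→5, 12→3, 21→1.
So the longest decreasing subsequence has length 5, e.g. 10, 9, 5, 3, 2.

5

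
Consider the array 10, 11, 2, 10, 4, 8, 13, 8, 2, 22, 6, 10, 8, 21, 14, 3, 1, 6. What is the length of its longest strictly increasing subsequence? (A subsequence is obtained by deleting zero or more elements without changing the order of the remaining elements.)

Scanning left to right, the best length ending at each element is: 10→1, 11→2, 2→1, 10→2, 4→2, 8→3, 13→4, 8→3, 2→1, 22→5, 6→3, 10→4, 8→4, 21→5, 14→5, 3→2, 1→1, 6→3.
So the longest increasing subsequence has length 5, e.g. 2, 4, 8, 13, 22.

5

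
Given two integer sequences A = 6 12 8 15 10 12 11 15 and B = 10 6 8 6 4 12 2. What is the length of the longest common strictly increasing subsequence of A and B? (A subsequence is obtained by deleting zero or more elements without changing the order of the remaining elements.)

A longest common strictly increasing subsequence is 6, 8, 12 (length 3); it appears in order in both A and B, and no longer such subsequence exists.

3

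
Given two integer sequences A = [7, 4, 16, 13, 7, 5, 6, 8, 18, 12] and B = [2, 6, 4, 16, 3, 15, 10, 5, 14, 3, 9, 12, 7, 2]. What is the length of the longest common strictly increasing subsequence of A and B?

For each value that appears in both, track the longest common increasing run ending there.
The best achievable length is 3; one witness is 4, 5, 12 (A-positions 2,6,10, B-positions 3,8,12).

3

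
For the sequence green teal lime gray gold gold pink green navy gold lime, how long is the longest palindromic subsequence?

One longest palindromic subsequence is lime gold navy gold lime (positions 3,5,9,10,11); it reads the same forward and backward, and the interval DP gives dp[1][11] = 5.

5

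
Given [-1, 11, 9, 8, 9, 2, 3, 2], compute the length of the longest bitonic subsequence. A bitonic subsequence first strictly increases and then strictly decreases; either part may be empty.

6

Let inc[i] be the LIS ending at i and dec[i] the longest strictly decreasing subsequence starting at i. inc = [1, 2, 2, 2, 3, 2, 3, 2], dec = [1, 5, 4, 3, 3, 1, 2, 1].
max_i inc[i]+dec[i]−1 = 6, with one witness -1, 11, 9, 8, 3, 2.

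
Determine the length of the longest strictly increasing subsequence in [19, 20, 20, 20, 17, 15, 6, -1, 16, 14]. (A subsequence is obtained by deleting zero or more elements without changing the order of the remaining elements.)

One longest increasing subsequence is 19, 20 (positions 1,2), of length 2; no longer one exists.

2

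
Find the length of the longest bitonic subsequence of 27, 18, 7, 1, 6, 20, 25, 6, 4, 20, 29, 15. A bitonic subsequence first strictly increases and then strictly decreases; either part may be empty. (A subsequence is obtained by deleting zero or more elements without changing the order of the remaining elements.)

6

One longest bitonic subsequence is 1, 6, 20, 25, 20, 15 (positions 4,5,6,7,10,12): it rises to 25 then falls. Length 6 is optimal.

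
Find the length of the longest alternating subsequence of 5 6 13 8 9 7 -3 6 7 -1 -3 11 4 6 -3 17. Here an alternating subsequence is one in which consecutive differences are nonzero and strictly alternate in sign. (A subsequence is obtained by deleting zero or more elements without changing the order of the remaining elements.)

12

A longest alternating subsequence is 5, 13, 8, 9, -3, 6, -1, 11, 4, 6, -3, 17 (positions 1,3,4,5,7,8,10,12,13,14,15,16); its 11 consecutive differences strictly alternate in sign, and length 12 is optimal.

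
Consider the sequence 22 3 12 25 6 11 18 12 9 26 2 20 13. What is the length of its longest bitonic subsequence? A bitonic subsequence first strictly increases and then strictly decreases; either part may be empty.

7

One longest bitonic subsequence is 3, 12, 25, 18, 12, 9, 2 (positions 2,3,4,7,8,9,11): it rises to 25 then falls. Length 7 is optimal.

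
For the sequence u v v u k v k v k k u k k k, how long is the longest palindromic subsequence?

7

One longest palindromic subsequence is kkkukkk (positions 5,7,9,11,12,13,14); it reads the same forward and backward, and the interval DP gives dp[1][14] = 7.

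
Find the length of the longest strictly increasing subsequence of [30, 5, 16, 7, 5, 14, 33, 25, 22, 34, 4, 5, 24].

5

One longest increasing subsequence is 5, 7, 14, 33, 34 (positions 2,4,6,7,10), of length 5; no longer one exists.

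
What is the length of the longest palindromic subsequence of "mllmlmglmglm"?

Using dp[i][j] = 2 + dp[i+1][j−1] if the ends match, else max(dp[i+1][j], dp[i][j−1]):
dp[1][12] = 9. A witness is mlmlglmlm at positions 1,2,4,5,7,8,9,11,12.

9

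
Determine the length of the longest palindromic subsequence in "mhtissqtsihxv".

Using dp[i][j] = 2 + dp[i+1][j−1] if the ends match, else max(dp[i+1][j], dp[i][j−1]):
dp[1][13] = 7. A witness is histsih at positions 2,4,5,8,9,10,11.

7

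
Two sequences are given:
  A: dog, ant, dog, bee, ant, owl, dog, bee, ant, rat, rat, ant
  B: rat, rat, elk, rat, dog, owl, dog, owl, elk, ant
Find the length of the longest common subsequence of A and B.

Backtracking the LCS table gives one alignment: dog (A1,B5) → dog (A3,B7) → owl (A6,B8) → ant (A12,B10).
So the longest common subsequence has length 4.

4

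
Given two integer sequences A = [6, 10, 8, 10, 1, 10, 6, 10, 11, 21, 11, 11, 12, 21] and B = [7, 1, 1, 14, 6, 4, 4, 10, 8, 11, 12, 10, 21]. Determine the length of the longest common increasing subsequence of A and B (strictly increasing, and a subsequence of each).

A longest common strictly increasing subsequence is 1, 6, 10, 11, 12, 21 (length 6); it appears in order in both A and B, and no longer such subsequence exists.

6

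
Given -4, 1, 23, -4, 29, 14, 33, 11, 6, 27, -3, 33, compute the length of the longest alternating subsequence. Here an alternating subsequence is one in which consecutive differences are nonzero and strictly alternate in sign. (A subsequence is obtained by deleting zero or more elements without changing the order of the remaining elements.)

10

A longest alternating subsequence is -4, 1, -4, 29, 14, 33, 11, 27, -3, 33 (positions 1,2,4,5,6,7,8,10,11,12); its 9 consecutive differences strictly alternate in sign, and length 10 is optimal.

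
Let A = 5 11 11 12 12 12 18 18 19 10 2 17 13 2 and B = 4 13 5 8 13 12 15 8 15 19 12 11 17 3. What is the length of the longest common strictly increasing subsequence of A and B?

3

For each value that appears in both, track the longest common increasing run ending there.
The best achievable length is 3; one witness is 5, 12, 19 (A-positions 1,4,9, B-positions 3,6,10).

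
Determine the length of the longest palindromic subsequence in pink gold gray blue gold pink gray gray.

5

Using dp[i][j] = 2 + dp[i+1][j−1] if the ends match, else max(dp[i+1][j], dp[i][j−1]):
dp[1][8] = 5. A witness is pink gold blue gold pink at positions 1,2,4,5,6.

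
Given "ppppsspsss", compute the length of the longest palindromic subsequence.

One longest palindromic subsequence is sssss (positions 5,6,8,9,10); it reads the same forward and backward, and the interval DP gives dp[1][10] = 5.

5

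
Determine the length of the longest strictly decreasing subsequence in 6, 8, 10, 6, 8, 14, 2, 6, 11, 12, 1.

4

Scanning left to right, the best length ending at each element is: 6→1, 8→1, 10→1, 6→2, 8→2, 14→1, 2→3, 6→3, 11→2, 12→2, 1→4.
So the longest decreasing subsequence has length 4, e.g. 8, 6, 2, 1.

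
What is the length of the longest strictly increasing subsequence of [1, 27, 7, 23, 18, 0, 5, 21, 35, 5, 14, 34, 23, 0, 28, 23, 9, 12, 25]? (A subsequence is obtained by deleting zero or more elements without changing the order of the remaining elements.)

Let dp[i] be the longest increasing subsequence ending at position i. Then dp = [1, 2, 2, 3, 3, 1, 2, 4, 5, 2, 3, 5, 5, 1, 6, 5, 3, 4, 6].
The maximum is 6; one witness is 1, 7, 18, 21, 23, 28 at positions 1,3,5,8,13,15.

6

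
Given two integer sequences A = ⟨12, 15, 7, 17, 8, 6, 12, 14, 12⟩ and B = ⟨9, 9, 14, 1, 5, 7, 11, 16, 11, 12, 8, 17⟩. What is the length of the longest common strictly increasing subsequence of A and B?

A longest common strictly increasing subsequence is 7, 12 (length 2); it appears in order in both A and B, and no longer such subsequence exists.

2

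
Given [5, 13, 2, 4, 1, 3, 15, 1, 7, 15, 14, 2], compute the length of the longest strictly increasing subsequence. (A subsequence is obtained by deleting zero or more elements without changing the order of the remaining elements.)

One longest increasing subsequence is 2, 4, 7, 15 (positions 3,4,9,10), of length 4; no longer one exists.

4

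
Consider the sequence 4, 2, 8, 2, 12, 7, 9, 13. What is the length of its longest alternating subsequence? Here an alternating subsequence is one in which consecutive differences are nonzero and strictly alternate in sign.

A longest alternating subsequence is 4, 2, 8, 2, 12, 7, 9 (positions 1,2,3,4,5,6,7); its 6 consecutive differences strictly alternate in sign, and length 7 is optimal.

7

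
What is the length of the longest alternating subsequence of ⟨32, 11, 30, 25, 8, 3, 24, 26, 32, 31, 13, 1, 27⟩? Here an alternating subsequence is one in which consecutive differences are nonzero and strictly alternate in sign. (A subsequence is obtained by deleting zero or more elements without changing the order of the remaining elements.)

7

A longest alternating subsequence is 32, 11, 30, 8, 24, 13, 27 (positions 1,2,3,5,7,11,13); its 6 consecutive differences strictly alternate in sign, and length 7 is optimal.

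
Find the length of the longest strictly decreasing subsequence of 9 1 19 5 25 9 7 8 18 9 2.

Let dp[i] be the longest decreasing subsequence ending at position i. Then dp = [1, 2, 1, 2, 1, 2, 3, 3, 2, 3, 4].
The maximum is 4; one witness is 19, 9, 7, 2 at positions 3,6,7,11.

4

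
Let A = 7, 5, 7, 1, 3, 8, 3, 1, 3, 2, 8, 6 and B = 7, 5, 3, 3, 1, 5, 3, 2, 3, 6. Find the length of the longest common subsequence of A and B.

8

Backtracking the LCS table gives one alignment: 7 (A1,B1) → 5 (A2,B2) → 3 (A5,B3) → 3 (A7,B4) → 1 (A8,B5) → 3 (A9,B7) → 2 (A10,B8) → 6 (A12,B10).
So the longest common subsequence has length 8.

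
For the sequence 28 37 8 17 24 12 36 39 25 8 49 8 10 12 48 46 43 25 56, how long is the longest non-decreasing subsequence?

One longest non-decreasing subsequence is 8, 17, 24, 36, 39, 49, 56 (positions 3,4,5,7,8,11,19), of length 7; no longer one exists.

7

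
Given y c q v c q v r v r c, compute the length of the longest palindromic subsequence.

Using dp[i][j] = 2 + dp[i+1][j−1] if the ends match, else max(dp[i+1][j], dp[i][j−1]):
dp[1][11] = 5. A witness is crvrc at positions 2,8,9,10,11.

5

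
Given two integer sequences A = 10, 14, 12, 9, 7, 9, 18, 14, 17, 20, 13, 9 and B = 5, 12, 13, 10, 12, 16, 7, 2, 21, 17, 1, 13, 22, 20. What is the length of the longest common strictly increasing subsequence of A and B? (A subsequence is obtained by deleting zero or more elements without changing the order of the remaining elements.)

4

For each value that appears in both, track the longest common increasing run ending there.
The best achievable length is 4; one witness is 10, 12, 17, 20 (A-positions 1,3,9,10, B-positions 4,5,10,14).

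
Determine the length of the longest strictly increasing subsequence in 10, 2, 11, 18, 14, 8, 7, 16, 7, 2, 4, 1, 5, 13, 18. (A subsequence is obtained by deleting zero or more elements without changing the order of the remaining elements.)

5

Let dp[i] be the longest increasing subsequence ending at position i. Then dp = [1, 1, 2, 3, 3, 2, 2, 4, 2, 1, 2, 1, 3, 4, 5].
The maximum is 5; one witness is 10, 11, 14, 16, 18 at positions 1,3,5,8,15.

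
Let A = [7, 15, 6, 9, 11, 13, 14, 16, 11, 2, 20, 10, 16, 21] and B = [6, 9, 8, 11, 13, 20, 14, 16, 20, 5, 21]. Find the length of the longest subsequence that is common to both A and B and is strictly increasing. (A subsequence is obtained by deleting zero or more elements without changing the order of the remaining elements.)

8

A longest common strictly increasing subsequence is 6, 9, 11, 13, 14, 16, 20, 21 (length 8); it appears in order in both A and B, and no longer such subsequence exists.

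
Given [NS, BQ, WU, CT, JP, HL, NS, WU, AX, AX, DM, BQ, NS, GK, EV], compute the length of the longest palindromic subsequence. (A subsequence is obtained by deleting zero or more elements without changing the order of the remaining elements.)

7

One longest palindromic subsequence is NS BQ WU NS WU BQ NS (positions 1,2,3,7,8,12,13); it reads the same forward and backward, and the interval DP gives dp[1][15] = 7.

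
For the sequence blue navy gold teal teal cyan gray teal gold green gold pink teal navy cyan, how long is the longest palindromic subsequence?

7

Using dp[i][j] = 2 + dp[i+1][j−1] if the ends match, else max(dp[i+1][j], dp[i][j−1]):
dp[1][15] = 7. A witness is cyan teal gold green gold teal cyan at positions 6,8,9,10,11,13,15.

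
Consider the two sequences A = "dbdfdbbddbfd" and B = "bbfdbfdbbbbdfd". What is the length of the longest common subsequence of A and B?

9

A longest common subsequence is dbfdbbdfd (length 9); the LCS DP confirms no longer common subsequence exists.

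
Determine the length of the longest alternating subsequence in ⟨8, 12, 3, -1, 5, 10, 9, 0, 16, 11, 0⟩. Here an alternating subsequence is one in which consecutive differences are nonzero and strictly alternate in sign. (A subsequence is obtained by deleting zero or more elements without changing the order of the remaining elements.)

7

A longest alternating subsequence is 8, 12, 3, 10, 9, 16, 11 (positions 1,2,3,6,7,9,10); its 6 consecutive differences strictly alternate in sign, and length 7 is optimal.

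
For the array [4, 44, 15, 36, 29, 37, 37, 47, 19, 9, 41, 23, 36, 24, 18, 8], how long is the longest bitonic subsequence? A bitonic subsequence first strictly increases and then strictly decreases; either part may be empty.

10

One longest bitonic subsequence is 4, 15, 36, 37, 47, 41, 36, 24, 18, 8 (positions 1,3,4,6,8,11,13,14,15,16): it rises to 47 then falls. Length 10 is optimal.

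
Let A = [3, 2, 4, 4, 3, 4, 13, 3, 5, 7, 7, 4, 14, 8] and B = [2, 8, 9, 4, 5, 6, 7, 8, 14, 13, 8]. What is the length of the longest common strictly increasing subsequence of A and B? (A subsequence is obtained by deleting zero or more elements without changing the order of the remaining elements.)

5

A longest common strictly increasing subsequence is 2, 4, 5, 7, 8 (length 5); it appears in order in both A and B, and no longer such subsequence exists.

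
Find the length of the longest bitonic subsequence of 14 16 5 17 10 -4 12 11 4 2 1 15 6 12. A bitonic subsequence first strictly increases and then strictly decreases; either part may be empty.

Let inc[i] be the LIS ending at i and dec[i] the longest strictly decreasing subsequence starting at i. inc = [1, 2, 1, 3, 2, 1, 3, 3, 2, 2, 2, 4, 3, 4], dec = [6, 6, 4, 6, 4, 1, 5, 4, 3, 2, 1, 2, 1, 1].
max_i inc[i]+dec[i]−1 = 8, with one witness 14, 16, 17, 12, 11, 4, 2, 1.

8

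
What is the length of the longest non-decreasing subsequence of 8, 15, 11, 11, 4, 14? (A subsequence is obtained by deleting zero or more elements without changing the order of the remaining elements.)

One longest non-decreasing subsequence is 8, 11, 11, 14 (positions 1,3,4,6), of length 4; no longer one exists.

4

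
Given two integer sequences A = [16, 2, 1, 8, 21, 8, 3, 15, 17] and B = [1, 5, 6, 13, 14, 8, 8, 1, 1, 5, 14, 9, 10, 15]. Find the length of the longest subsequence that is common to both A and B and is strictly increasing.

A longest common strictly increasing subsequence is 1, 8, 15 (length 3); it appears in order in both A and B, and no longer such subsequence exists.

3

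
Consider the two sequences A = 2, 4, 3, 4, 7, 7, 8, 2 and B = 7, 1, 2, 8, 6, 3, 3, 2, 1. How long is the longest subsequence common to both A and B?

Backtracking the LCS table gives one alignment: 2 (A1,B3) → 3 (A3,B7) → 2 (A8,B8).
So the longest common subsequence has length 3.

3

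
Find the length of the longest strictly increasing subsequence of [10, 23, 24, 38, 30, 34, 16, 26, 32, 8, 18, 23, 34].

Scanning left to right, the best length ending at each element is: 10→1, 23→2, 24→3, 38→4, 30→4, 34→5, 16→2, 26→4, 32→5, 8→1, 18→3, 23→4, 34→6.
So the longest increasing subsequence has length 6, e.g. 10, 23, 24, 30, 32, 34.

6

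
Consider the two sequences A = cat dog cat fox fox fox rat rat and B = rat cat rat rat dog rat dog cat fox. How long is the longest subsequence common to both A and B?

4

Backtracking the LCS table gives one alignment: cat (A1,B2) → dog (A2,B7) → cat (A3,B8) → fox (A6,B9).
So the longest common subsequence has length 4.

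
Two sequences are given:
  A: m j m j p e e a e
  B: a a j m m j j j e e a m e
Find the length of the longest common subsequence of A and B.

7

A longest common subsequence is mjjeeae (length 7); the LCS DP confirms no longer common subsequence exists.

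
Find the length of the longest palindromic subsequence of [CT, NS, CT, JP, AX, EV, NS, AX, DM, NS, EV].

One longest palindromic subsequence is EV NS DM NS EV (positions 6,7,9,10,11); it reads the same forward and backward, and the interval DP gives dp[1][11] = 5.

5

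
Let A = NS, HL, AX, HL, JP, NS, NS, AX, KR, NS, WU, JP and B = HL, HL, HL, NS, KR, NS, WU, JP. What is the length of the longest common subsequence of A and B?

7

Backtracking the LCS table gives one alignment: HL (A2,B2) → HL (A4,B3) → NS (A7,B4) → KR (A9,B5) → NS (A10,B6) → WU (A11,B7) → JP (A12,B8).
So the longest common subsequence has length 7.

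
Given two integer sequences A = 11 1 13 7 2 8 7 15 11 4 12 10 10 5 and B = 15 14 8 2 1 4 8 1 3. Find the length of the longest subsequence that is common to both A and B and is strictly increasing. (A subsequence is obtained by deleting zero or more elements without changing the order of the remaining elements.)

A longest common strictly increasing subsequence is 2, 4 (length 2); it appears in order in both A and B, and no longer such subsequence exists.

2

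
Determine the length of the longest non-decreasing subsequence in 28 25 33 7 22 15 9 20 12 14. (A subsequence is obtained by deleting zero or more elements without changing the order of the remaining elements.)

4

Scanning left to right, the best length ending at each element is: 28→1, 25→1, 33→2, 7→1, 22→2, 15→2, 9→2, 20→3, 12→3, 14→4.
So the longest non-decreasing subsequence has length 4, e.g. 7, 9, 12, 14.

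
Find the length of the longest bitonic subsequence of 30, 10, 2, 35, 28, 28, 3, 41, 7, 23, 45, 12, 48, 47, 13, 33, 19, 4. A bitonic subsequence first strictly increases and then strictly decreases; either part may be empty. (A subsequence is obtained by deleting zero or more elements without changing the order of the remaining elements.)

Let inc[i] be the LIS ending at i and dec[i] the longest strictly decreasing subsequence starting at i. inc = [1, 1, 1, 2, 2, 2, 2, 3, 3, 4, 5, 4, 6, 6, 5, 6, 6, 3], dec = [5, 3, 1, 5, 4, 4, 1, 4, 2, 3, 4, 2, 5, 4, 2, 3, 2, 1].
max_i inc[i]+dec[i]−1 = 10, with one witness 2, 3, 7, 23, 45, 48, 47, 33, 19, 4.

10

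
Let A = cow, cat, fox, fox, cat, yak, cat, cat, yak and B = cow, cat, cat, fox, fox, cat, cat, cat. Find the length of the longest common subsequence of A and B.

A longest common subsequence is cow, cat, fox, fox, cat, cat, cat (length 7); the LCS DP confirms no longer common subsequence exists.

7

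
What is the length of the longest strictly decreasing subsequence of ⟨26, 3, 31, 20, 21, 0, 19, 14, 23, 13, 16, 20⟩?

5

One longest decreasing subsequence is 26, 20, 19, 14, 13 (positions 1,4,7,8,10), of length 5; no longer one exists.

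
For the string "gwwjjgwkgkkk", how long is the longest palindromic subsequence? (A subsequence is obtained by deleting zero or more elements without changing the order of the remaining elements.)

Using dp[i][j] = 2 + dp[i+1][j−1] if the ends match, else max(dp[i+1][j], dp[i][j−1]):
dp[1][12] = 6. A witness is gwjjwg at positions 1,3,4,5,7,9.

6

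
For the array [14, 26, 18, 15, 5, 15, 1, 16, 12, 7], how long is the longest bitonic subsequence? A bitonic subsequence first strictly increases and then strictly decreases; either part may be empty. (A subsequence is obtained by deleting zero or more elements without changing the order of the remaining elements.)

One longest bitonic subsequence is 14, 26, 18, 16, 12, 7 (positions 1,2,3,8,9,10): it rises to 26 then falls. Length 6 is optimal.

6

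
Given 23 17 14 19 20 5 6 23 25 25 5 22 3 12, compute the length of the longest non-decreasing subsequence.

6

Scanning left to right, the best length ending at each element is: 23→1, 17→1, 14→1, 19→2, 20→3, 5→1, 6→2, 23→4, 25→5, 25→6, 5→2, 22→4, 3→1, 12→3.
So the longest non-decreasing subsequence has length 6, e.g. 17, 19, 20, 23, 25, 25.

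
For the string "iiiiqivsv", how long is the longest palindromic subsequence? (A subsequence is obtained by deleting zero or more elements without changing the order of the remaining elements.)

One longest palindromic subsequence is iiiii (positions 1,2,3,4,6); it reads the same forward and backward, and the interval DP gives dp[1][9] = 5.

5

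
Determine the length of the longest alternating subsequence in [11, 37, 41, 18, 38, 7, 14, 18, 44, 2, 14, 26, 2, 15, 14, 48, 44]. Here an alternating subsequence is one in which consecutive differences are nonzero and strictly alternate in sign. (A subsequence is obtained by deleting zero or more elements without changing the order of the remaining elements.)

13

Track the best alternating length ending on an up-step vs a down-step at each position: up/down = 1/1, 2/1, 2/1, 2/3, 4/3, 1/5, 6/5, 6/5, 6/1, 1/7, 8/7, 8/7, 1/9, 10/9, 10/11, 12/1, 12/13.
The maximum over both is 13; one such subsequence is 11, 37, 18, 38, 7, 14, 2, 14, 2, 15, 14, 48, 44.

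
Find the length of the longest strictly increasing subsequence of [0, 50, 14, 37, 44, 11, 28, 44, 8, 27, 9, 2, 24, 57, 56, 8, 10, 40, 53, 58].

7

Scanning left to right, the best length ending at each element is: 0→1, 50→2, 14→2, 37→3, 44→4, 11→2, 28→3, 44→4, 8→2, 27→3, 9→3, 2→2, 24→4, 57→5, 56→5, 8→3, 10→4, 40→5, 53→6, 58→7.
So the longest increasing subsequence has length 7, e.g. 0, 8, 9, 24, 40, 53, 58.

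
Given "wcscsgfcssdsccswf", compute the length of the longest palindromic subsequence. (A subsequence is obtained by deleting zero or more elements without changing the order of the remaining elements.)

One longest palindromic subsequence is wsccsdsccsw (positions 1,3,4,8,9,11,12,13,14,15,16); it reads the same forward and backward, and the interval DP gives dp[1][17] = 11.

11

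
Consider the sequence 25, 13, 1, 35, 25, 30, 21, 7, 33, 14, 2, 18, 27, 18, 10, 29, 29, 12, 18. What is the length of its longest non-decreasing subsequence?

Let dp[i] be the longest non-decreasing subsequence ending at position i. Then dp = [1, 1, 1, 2, 2, 3, 2, 2, 4, 3, 2, 4, 5, 5, 3, 6, 7, 4, 6].
The maximum is 7; one witness is 1, 7, 14, 18, 27, 29, 29 at positions 3,8,10,12,13,16,17.

7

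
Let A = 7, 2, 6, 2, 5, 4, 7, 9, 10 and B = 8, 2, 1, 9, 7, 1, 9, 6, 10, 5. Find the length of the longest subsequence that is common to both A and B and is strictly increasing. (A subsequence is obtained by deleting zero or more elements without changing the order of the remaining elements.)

4

A longest common strictly increasing subsequence is 2, 7, 9, 10 (length 4); it appears in order in both A and B, and no longer such subsequence exists.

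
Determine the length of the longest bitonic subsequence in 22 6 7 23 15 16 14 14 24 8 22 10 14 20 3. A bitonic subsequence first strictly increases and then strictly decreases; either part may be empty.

One longest bitonic subsequence is 6, 7, 15, 16, 24, 22, 20, 3 (positions 2,3,5,6,9,11,14,15): it rises to 24 then falls. Length 8 is optimal.

8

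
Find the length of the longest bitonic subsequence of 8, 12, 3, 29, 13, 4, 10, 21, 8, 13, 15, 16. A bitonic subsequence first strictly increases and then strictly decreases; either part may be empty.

Let inc[i] be the LIS ending at i and dec[i] the longest strictly decreasing subsequence starting at i. inc = [1, 2, 1, 3, 3, 2, 3, 4, 3, 4, 5, 6], dec = [2, 3, 1, 4, 3, 1, 2, 2, 1, 1, 1, 1].
max_i inc[i]+dec[i]−1 = 6, with one witness 8, 12, 29, 13, 10, 8.

6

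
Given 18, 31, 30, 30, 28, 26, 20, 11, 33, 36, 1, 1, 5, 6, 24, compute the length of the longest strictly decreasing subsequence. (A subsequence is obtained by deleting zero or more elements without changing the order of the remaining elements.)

Scanning left to right, the best length ending at each element is: 18→1, 31→1, 30→2, 30→2, 28→3, 26→4, 20→5, 11→6, 33→1, 36→1, 1→7, 1→7, 5→7, 6→7, 24→5.
So the longest decreasing subsequence has length 7, e.g. 31, 30, 28, 26, 20, 11, 1.

7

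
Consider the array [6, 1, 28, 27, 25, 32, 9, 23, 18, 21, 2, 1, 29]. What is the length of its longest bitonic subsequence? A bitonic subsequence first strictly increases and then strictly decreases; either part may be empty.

8

One longest bitonic subsequence is 6, 28, 27, 25, 23, 21, 2, 1 (positions 1,3,4,5,8,10,11,12): it rises to 28 then falls. Length 8 is optimal.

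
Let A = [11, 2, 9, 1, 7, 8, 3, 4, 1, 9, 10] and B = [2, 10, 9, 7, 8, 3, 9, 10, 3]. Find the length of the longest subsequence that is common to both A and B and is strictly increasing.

A longest common strictly increasing subsequence is 2, 7, 8, 9, 10 (length 5); it appears in order in both A and B, and no longer such subsequence exists.

5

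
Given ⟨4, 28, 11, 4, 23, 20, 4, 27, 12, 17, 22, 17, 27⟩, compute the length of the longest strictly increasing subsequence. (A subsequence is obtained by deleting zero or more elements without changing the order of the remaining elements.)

6

Let dp[i] be the longest increasing subsequence ending at position i. Then dp = [1, 2, 2, 1, 3, 3, 1, 4, 3, 4, 5, 4, 6].
The maximum is 6; one witness is 4, 11, 12, 17, 22, 27 at positions 1,3,9,10,11,13.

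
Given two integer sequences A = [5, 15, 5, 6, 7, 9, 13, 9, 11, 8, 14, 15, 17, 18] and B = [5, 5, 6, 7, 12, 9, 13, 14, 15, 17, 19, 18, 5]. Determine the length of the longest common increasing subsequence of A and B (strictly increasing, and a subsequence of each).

For each value that appears in both, track the longest common increasing run ending there.
The best achievable length is 9; one witness is 5, 6, 7, 9, 13, 14, 15, 17, 18 (A-positions 1,4,5,6,7,11,12,13,14, B-positions 1,3,4,6,7,8,9,10,12).

9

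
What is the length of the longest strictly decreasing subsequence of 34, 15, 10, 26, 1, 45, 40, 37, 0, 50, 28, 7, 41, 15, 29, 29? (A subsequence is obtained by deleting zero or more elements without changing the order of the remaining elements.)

One longest decreasing subsequence is 34, 15, 10, 1, 0 (positions 1,2,3,5,9), of length 5; no longer one exists.

5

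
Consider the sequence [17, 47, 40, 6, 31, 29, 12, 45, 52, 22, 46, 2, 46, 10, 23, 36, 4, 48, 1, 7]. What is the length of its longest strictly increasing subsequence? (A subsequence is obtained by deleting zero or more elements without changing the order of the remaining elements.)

6

One longest increasing subsequence is 6, 12, 22, 23, 36, 48 (positions 4,7,10,15,16,18), of length 6; no longer one exists.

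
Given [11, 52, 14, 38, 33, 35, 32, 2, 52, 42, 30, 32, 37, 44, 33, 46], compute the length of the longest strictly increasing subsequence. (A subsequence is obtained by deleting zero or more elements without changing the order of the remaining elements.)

Let dp[i] be the longest increasing subsequence ending at position i. Then dp = [1, 2, 2, 3, 3, 4, 3, 1, 5, 5, 3, 4, 5, 6, 5, 7].
The maximum is 7; one witness is 11, 14, 33, 35, 42, 44, 46 at positions 1,3,5,6,10,14,16.

7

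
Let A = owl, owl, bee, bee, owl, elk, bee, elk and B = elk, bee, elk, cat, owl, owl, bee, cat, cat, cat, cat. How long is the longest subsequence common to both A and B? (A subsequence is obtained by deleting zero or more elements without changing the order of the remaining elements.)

3

A longest common subsequence is owl, owl, bee (length 3); the LCS DP confirms no longer common subsequence exists.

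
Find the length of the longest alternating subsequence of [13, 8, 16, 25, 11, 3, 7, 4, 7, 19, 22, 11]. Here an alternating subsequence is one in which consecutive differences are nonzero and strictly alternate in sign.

Track the best alternating length ending on an up-step vs a down-step at each position: up/down = 1/1, 1/2, 3/1, 3/1, 3/4, 1/4, 5/4, 5/6, 7/4, 7/4, 7/4, 7/8.
The maximum over both is 8; one such subsequence is 13, 8, 16, 3, 7, 4, 19, 11.

8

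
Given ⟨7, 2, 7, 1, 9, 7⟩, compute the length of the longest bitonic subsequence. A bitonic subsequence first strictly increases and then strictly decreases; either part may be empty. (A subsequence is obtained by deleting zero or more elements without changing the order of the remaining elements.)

Let inc[i] be the LIS ending at i and dec[i] the longest strictly decreasing subsequence starting at i. inc = [1, 1, 2, 1, 3, 2], dec = [3, 2, 2, 1, 2, 1].
max_i inc[i]+dec[i]−1 = 4, with one witness 2, 7, 9, 7.

4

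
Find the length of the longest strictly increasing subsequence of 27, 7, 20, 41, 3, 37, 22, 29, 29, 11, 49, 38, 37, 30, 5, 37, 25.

One longest increasing subsequence is 7, 20, 22, 29, 30, 37 (positions 2,3,7,8,14,16), of length 6; no longer one exists.

6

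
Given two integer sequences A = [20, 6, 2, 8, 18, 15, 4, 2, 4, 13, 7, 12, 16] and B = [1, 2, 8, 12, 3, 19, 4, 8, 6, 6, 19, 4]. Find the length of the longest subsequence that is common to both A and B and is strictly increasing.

3

For each value that appears in both, track the longest common increasing run ending there.
The best achievable length is 3; one witness is 2, 8, 12 (A-positions 3,4,12, B-positions 2,3,4).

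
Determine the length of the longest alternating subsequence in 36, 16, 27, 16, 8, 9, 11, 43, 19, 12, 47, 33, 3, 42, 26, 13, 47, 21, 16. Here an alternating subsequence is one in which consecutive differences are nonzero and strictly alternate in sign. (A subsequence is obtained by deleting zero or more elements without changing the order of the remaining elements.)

12

Track the best alternating length ending on an up-step vs a down-step at each position: up/down = 1/1, 1/2, 3/2, 1/4, 1/4, 5/4, 5/4, 5/1, 5/6, 5/6, 7/1, 7/8, 1/8, 9/8, 9/10, 9/10, 11/1, 11/12, 11/12.
The maximum over both is 12; one such subsequence is 36, 16, 27, 16, 43, 19, 47, 33, 42, 26, 47, 21.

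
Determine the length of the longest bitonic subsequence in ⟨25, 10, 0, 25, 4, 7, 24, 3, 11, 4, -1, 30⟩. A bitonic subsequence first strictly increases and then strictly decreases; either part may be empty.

7

Let inc[i] be the LIS ending at i and dec[i] the longest strictly decreasing subsequence starting at i. inc = [1, 1, 1, 2, 2, 3, 4, 2, 4, 3, 1, 5], dec = [5, 4, 2, 5, 3, 3, 4, 2, 3, 2, 1, 1].
max_i inc[i]+dec[i]−1 = 7, with one witness 0, 4, 7, 24, 11, 4, -1.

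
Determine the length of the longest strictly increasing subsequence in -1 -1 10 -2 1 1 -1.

2

Let dp[i] be the longest increasing subsequence ending at position i. Then dp = [1, 1, 2, 1, 2, 2, 2].
The maximum is 2; one witness is -1, 10 at positions 1,3.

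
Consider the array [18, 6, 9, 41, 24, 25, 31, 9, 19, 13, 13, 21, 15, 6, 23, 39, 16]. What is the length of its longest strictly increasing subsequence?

Let dp[i] be the longest increasing subsequence ending at position i. Then dp = [1, 1, 2, 3, 3, 4, 5, 2, 3, 3, 3, 4, 4, 1, 5, 6, 5].
The maximum is 6; one witness is 6, 9, 24, 25, 31, 39 at positions 2,3,5,6,7,16.

6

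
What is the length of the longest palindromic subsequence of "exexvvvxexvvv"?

One longest palindromic subsequence is vvvxexvvv (positions 5,6,7,8,9,10,11,12,13); it reads the same forward and backward, and the interval DP gives dp[1][13] = 9.

9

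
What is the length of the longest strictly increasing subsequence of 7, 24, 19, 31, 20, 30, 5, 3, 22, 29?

5

Scanning left to right, the best length ending at each element is: 7→1, 24→2, 19→2, 31→3, 20→3, 30→4, 5→1, 3→1, 22→4, 29→5.
So the longest increasing subsequence has length 5, e.g. 7, 19, 20, 22, 29.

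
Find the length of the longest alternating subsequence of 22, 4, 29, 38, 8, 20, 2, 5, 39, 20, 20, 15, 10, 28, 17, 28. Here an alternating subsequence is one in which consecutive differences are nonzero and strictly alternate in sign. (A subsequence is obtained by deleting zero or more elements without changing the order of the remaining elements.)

Track the best alternating length ending on an up-step vs a down-step at each position: up/down = 1/1, 1/2, 3/1, 3/1, 3/4, 5/4, 1/6, 7/6, 7/1, 7/8, 7/8, 7/8, 7/8, 9/8, 9/10, 11/8.
The maximum over both is 11; one such subsequence is 22, 4, 29, 8, 20, 2, 39, 20, 28, 17, 28.

11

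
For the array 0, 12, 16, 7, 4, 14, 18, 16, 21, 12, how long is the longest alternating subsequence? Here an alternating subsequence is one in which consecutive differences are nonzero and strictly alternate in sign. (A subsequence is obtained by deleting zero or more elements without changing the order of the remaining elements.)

Track the best alternating length ending on an up-step vs a down-step at each position: up/down = 1/1, 2/1, 2/1, 2/3, 2/3, 4/3, 4/1, 4/5, 6/1, 4/7.
The maximum over both is 7; one such subsequence is 0, 12, 7, 18, 16, 21, 12.

7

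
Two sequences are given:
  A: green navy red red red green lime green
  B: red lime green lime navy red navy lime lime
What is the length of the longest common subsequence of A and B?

4

Backtracking the LCS table gives one alignment: green (A1,B3) → navy (A2,B5) → red (A3,B6) → lime (A7,B9).
So the longest common subsequence has length 4.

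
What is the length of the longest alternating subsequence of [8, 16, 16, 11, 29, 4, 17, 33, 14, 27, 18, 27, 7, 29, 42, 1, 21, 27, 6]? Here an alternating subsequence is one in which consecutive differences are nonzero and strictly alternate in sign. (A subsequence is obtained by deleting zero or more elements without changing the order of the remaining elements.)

15

A longest alternating subsequence is 8, 16, 11, 29, 4, 17, 14, 27, 18, 27, 7, 29, 1, 21, 6 (positions 1,2,4,5,6,7,9,10,11,12,13,14,16,17,19); its 14 consecutive differences strictly alternate in sign, and length 15 is optimal.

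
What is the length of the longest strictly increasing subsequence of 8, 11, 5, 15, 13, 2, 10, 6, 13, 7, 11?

4

Scanning left to right, the best length ending at each element is: 8→1, 11→2, 5→1, 15→3, 13→3, 2→1, 10→2, 6→2, 13→3, 7→3, 11→4.
So the longest increasing subsequence has length 4, e.g. 5, 6, 7, 11.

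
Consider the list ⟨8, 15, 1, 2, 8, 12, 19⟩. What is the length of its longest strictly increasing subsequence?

Let dp[i] be the longest increasing subsequence ending at position i. Then dp = [1, 2, 1, 2, 3, 4, 5].
The maximum is 5; one witness is 1, 2, 8, 12, 19 at positions 3,4,5,6,7.

5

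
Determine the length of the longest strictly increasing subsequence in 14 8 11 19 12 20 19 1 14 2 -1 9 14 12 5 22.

One longest increasing subsequence is 8, 11, 19, 20, 22 (positions 2,3,4,6,16), of length 5; no longer one exists.

5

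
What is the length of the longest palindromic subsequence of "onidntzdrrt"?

4

One longest palindromic subsequence is trrt (positions 6,9,10,11); it reads the same forward and backward, and the interval DP gives dp[1][11] = 4.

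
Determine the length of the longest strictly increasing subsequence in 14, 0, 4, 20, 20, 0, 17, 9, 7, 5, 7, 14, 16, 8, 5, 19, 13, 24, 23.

8

One longest increasing subsequence is 0, 4, 5, 7, 14, 16, 19, 24 (positions 2,3,10,11,12,13,16,18), of length 8; no longer one exists.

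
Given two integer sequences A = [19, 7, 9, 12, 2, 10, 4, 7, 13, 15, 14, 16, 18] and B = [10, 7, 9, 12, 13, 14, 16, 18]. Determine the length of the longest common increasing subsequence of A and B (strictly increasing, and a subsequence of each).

A longest common strictly increasing subsequence is 7, 9, 12, 13, 14, 16, 18 (length 7); it appears in order in both A and B, and no longer such subsequence exists.

7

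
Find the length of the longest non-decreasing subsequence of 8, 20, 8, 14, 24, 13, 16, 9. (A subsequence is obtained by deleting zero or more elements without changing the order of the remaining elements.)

Scanning left to right, the best length ending at each element is: 8→1, 20→2, 8→2, 14→3, 24→4, 13→3, 16→4, 9→3.
So the longest non-decreasing subsequence has length 4, e.g. 8, 8, 14, 24.

4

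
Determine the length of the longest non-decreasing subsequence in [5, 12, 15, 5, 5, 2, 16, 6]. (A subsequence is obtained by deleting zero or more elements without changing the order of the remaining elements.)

One longest non-decreasing subsequence is 5, 12, 15, 16 (positions 1,2,3,7), of length 4; no longer one exists.

4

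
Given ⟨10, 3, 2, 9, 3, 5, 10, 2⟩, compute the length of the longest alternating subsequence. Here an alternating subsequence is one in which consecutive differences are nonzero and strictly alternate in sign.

A longest alternating subsequence is 10, 3, 9, 3, 5, 2 (positions 1,2,4,5,6,8); its 5 consecutive differences strictly alternate in sign, and length 6 is optimal.

6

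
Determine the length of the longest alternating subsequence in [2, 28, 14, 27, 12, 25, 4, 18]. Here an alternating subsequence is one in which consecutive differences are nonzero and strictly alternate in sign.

8

Track the best alternating length ending on an up-step vs a down-step at each position: up/down = 1/1, 2/1, 2/3, 4/3, 2/5, 6/5, 2/7, 8/7.
The maximum over both is 8; one such subsequence is 2, 28, 14, 27, 12, 25, 4, 18.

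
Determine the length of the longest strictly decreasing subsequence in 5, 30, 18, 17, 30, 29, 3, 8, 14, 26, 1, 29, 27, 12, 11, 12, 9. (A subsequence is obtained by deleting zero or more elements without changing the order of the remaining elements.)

7

Let dp[i] be the longest decreasing subsequence ending at position i. Then dp = [1, 1, 2, 3, 1, 2, 4, 4, 4, 3, 5, 2, 3, 5, 6, 5, 7].
The maximum is 7; one witness is 30, 18, 17, 14, 12, 11, 9 at positions 2,3,4,9,14,15,17.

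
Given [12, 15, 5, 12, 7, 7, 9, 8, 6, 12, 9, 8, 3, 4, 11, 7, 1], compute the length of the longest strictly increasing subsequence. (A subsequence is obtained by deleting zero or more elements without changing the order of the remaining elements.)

5

One longest increasing subsequence is 5, 7, 8, 9, 11 (positions 3,5,8,11,15), of length 5; no longer one exists.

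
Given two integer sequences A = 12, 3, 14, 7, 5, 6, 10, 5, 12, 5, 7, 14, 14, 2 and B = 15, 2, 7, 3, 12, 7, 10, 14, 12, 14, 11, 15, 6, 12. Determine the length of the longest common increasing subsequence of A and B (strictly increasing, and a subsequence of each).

For each value that appears in both, track the longest common increasing run ending there.
The best achievable length is 5; one witness is 3, 7, 10, 12, 14 (A-positions 2,4,7,9,12, B-positions 4,6,7,9,10).

5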